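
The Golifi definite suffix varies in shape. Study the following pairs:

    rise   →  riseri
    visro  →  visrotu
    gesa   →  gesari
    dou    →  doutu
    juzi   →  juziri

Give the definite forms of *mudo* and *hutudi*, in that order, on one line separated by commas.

The pattern is rounding harmony: -tu when the last vowel of the stem is a rounded vowel (*visro*, *dou*); -ri when the last vowel of the stem is an unrounded vowel (*rise*, *gesa*, *juzi*).
Since the last vowel of *mudo* is /o/ (a rounded vowel), it takes -tu, giving *mudotu*.
The last vowel of *hutudi* is /i/, which is an unrounded vowel, so the suffix is -ri, giving *hutudiri*.

mudotu, hutudiri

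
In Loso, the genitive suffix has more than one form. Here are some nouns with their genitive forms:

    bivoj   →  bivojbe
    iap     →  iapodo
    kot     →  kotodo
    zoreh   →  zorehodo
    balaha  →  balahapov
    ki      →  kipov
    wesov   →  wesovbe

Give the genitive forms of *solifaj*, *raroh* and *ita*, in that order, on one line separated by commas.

solifajbe, rarohodo, itapov

The pattern is voicing of the final sound: -odo when the stem ends in a voiceless consonant (*iap*, *kot*, *zoreh*); -be when the stem ends in a voiced consonant (*bivoj*, *wesov*); -pov when the stem ends in a vowel (*balaha*, *ki*).
Since the final sound of *solifaj* is /j/ (a voiced consonant), it takes -be, giving *solifajbe*.
The final sound of *raroh* is /h/, which is a voiceless consonant, so the suffix is -odo, giving *rarohodo*.
*ita*: final sound = /a/, a vowel → -pov → *itapov*.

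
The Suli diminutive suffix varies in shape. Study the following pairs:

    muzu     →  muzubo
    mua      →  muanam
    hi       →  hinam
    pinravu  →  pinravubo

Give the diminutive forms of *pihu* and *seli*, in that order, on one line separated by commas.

pihubo, selinam

The pattern is rounding harmony: -bo when the last vowel of the stem is a rounded vowel (*muzu*, *pinravu*); -nam when the last vowel of the stem is an unrounded vowel (*mua*, *hi*).
Since the last vowel of *pihu* is /u/ (a rounded vowel), it takes -bo, giving *pihubo*.
*seli*: last vowel = /i/, an unrounded vowel → -nam → *selinam*.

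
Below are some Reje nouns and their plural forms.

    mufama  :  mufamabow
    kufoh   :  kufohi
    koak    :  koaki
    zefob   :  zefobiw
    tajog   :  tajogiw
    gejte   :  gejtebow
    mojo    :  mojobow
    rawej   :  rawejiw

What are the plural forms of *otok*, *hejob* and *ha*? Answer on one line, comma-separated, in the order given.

otoki, hejobiw, habow

The suffix is conditioned by the final sound: -i when the stem ends in a voiceless consonant (*kufoh*, *koak*); -iw when the stem ends in a voiced consonant (*zefob*, *tajog*, *rawej*); -bow when the stem ends in a vowel (*mufama*, *gejte*, *mojo*).
The final sound of *otok* is /k/, which is a voiceless consonant, so the suffix is -i, giving *otoki*.
*hejob*: final sound = /b/, a voiced consonant → -iw → *hejobiw*.
*ha* — final sound /a/ (a vowel) → -bow → *habow*.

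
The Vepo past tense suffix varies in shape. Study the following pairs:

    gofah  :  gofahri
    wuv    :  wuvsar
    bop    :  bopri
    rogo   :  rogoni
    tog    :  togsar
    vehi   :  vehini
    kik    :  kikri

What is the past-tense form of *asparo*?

The pattern is voicing of the final sound: -ri when the stem ends in a voiceless consonant (*gofah*, *bop*, *kik*); -sar when the stem ends in a voiced consonant (*wuv*, *tog*); -ni when the stem ends in a vowel (*rogo*, *vehi*).
The final sound of *asparo* is /o/, which is a vowel, so the suffix is -ni, giving *asparoni*.

asparoni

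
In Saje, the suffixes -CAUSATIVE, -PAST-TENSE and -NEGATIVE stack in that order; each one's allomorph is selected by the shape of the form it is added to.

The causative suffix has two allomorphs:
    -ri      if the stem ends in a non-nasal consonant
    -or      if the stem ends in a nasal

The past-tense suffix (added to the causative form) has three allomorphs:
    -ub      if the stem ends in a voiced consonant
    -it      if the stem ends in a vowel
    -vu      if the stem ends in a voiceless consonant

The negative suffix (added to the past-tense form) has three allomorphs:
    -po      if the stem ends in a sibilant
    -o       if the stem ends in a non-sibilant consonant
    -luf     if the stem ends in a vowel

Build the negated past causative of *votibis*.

votibisriito

Since the final consonant of *votibis* is /s/ (non-nasal), it takes -ri, giving *votibisri*.
Since the final sound of the causative form *votibisri* is /i/ (a vowel), it takes -it, giving *votibisriit*.
The past-tense form *votibisriit* — final sound /t/ (a non-sibilant consonant) → -o → *votibisriito*.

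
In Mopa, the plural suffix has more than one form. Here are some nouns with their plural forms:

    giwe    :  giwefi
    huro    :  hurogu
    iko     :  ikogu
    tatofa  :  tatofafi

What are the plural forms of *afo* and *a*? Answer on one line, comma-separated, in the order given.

afogu, afi

The pattern is rounding harmony: -gu when the last vowel of the stem is a rounded vowel (*huro*, *iko*); -fi when the last vowel of the stem is an unrounded vowel (*giwe*, *tatofa*).
The last vowel of *afo* is /o/, which is a rounded vowel, so the suffix is -gu, giving *afogu*.
The last vowel of *a* is /a/, which is an unrounded vowel, so the suffix is -fi, giving *afi*.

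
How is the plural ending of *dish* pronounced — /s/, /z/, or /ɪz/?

The stem *dish* ends in a sibilant (/s, z, ʃ, ʒ, tʃ, dʒ/).
The plural suffix surfaces as /ɪz/ after sibilants, /s/ after other voiceless consonants, and /z/ after other voiced sounds.
So the plural -s on *dish* is pronounced /ɪz/.

/ɪz/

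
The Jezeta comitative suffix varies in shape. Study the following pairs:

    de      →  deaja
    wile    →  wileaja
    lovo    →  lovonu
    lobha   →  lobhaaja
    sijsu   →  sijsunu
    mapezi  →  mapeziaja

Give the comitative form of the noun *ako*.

akonu

Looking at the last vowel of each stem: -nu when the last vowel of the stem is a rounded vowel (*lovo*, *sijsu*); -aja when the last vowel of the stem is an unrounded vowel (*de*, *wile*, *lobha*, *mapezi*).
*ako* — last vowel /o/ (a rounded vowel) → -nu → *akonu*.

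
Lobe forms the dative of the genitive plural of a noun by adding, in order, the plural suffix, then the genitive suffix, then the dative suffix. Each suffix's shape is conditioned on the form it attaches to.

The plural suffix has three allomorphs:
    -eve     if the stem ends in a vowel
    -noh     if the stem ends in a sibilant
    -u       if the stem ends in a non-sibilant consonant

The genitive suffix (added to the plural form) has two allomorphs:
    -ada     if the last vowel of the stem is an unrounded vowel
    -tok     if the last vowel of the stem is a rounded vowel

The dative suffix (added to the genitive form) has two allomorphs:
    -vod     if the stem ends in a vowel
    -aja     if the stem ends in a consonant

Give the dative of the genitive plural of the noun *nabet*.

nabetutokaja

*nabet*: final sound = /t/, a non-sibilant consonant → -u → *nabetu*.
The last vowel of the plural form *nabetu* is /u/, which is a rounded vowel, so the genitive suffix is -tok, giving *nabetutok*.
The genitive form *nabetutok*: final sound = /k/, a consonant → -aja → *nabetutokaja*.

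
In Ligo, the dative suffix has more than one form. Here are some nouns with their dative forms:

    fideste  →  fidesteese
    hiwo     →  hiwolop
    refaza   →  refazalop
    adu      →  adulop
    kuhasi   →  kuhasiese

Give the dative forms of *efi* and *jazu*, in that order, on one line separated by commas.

The pattern is front/back vowel harmony: -ese when the last vowel of the stem is a front vowel (*fideste*, *kuhasi*); -lop when the last vowel of the stem is a back vowel (*hiwo*, *refaza*, *adu*).
*efi*: last vowel = /i/, a front vowel → -ese → *efiese*.
Since the last vowel of *jazu* is /u/ (a back vowel), it takes -lop, giving *jazulop*.

efiese, jazulop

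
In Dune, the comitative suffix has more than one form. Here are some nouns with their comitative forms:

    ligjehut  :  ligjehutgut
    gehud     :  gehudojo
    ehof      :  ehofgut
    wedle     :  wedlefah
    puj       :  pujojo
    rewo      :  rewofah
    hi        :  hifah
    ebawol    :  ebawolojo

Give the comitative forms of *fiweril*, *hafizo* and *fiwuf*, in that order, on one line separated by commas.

fiwerilojo, hafizofah, fiwufgut

The alternation tracks the final sound of the stem — -gut when the stem ends in a voiceless consonant (*ligjehut*, *ehof*); -ojo when the stem ends in a voiced consonant (*gehud*, *puj*, *ebawol*); -fah when the stem ends in a vowel (*wedle*, *rewo*, *hi*).
Since the final sound of *fiweril* is /l/ (a voiced consonant), it takes -ojo, giving *fiwerilojo*.
*hafizo*: final sound = /o/, a vowel → -fah → *hafizofah*.
*fiwuf* — final sound /f/ (a voiceless consonant) → -gut → *fiwufgut*.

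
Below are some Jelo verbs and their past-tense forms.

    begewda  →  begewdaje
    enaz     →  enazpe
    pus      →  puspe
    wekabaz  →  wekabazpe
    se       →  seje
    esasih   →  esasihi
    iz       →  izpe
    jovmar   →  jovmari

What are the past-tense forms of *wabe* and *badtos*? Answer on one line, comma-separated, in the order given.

wabeje, badtospe

The suffix is conditioned by the final sound: -pe when the stem ends in a sibilant (*enaz*, *pus*, *wekabaz*, *iz*); -i when the stem ends in a non-sibilant consonant (*esasih*, *jovmar*); -je when the stem ends in a vowel (*begewda*, *se*).
Since the final sound of *wabe* is /e/ (a vowel), it takes -je, giving *wabeje*.
Since the final sound of *badtos* is /s/ (a sibilant), it takes -pe, giving *badtospe*.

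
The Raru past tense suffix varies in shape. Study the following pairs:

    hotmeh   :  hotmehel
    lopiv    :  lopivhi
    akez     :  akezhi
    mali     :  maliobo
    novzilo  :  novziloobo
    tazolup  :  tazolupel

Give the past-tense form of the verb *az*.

The pattern is voicing of the final sound: -el when the stem ends in a voiceless consonant (*hotmeh*, *tazolup*); -hi when the stem ends in a voiced consonant (*lopiv*, *akez*); -obo when the stem ends in a vowel (*mali*, *novzilo*).
The final sound of *az* is /z/, which is a voiced consonant, so the suffix is -hi, giving *azhi*.

azhi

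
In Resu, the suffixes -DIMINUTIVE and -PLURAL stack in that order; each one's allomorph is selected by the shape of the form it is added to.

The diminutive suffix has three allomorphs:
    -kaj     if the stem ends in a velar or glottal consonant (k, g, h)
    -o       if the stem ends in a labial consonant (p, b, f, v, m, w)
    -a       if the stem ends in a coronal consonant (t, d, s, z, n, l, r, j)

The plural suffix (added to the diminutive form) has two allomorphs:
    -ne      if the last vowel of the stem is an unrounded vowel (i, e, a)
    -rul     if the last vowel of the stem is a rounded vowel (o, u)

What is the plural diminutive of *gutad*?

*gutad*: final consonant = /d/, coronal → -a → *gutada*.
The diminutive form *gutada* — last vowel /a/ (an unrounded vowel) → -ne → *gutadane*.

gutadane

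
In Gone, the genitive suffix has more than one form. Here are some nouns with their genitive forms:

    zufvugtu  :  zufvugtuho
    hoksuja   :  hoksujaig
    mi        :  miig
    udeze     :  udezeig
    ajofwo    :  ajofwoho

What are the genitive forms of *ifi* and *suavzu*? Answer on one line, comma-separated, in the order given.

The alternation tracks the last vowel of the stem — -ho when the last vowel of the stem is a rounded vowel (*zufvugtu*, *ajofwo*); -ig when the last vowel of the stem is an unrounded vowel (*hoksuja*, *mi*, *udeze*).
The last vowel of *ifi* is /i/, which is an unrounded vowel, so the suffix is -ig, giving *ifiig*.
*suavzu* — last vowel /u/ (a rounded vowel) → -ho → *suavzuho*.

ifiig, suavzuho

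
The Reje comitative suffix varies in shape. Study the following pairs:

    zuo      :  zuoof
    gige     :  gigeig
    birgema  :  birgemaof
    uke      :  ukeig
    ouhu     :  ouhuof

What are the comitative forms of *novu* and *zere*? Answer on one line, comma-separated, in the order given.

novuof, zereig

Looking at the last vowel of each stem: -ig when the last vowel of the stem is a front vowel (*gige*, *uke*); -of when the last vowel of the stem is a back vowel (*zuo*, *birgema*, *ouhu*).
*novu*: last vowel = /u/, a back vowel → -of → *novuof*.
The last vowel of *zere* is /e/, which is a front vowel, so the suffix is -ig, giving *zereig*.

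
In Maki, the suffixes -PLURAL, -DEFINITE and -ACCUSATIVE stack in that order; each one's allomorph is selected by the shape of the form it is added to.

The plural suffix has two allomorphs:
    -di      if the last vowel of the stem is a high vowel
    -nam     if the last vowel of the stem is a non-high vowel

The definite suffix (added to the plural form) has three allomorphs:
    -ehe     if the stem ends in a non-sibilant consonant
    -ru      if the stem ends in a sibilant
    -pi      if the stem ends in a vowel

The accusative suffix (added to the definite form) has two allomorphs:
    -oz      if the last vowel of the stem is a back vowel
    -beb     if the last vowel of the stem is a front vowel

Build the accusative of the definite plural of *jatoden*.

jatodennamehebeb

The last vowel of *jatoden* is /e/, which is a non-high vowel, so the plural suffix is -nam, giving *jatodennam*.
The plural form *jatodennam* — final sound /m/ (a non-sibilant consonant) → -ehe → *jatodennamehe*.
The definite form *jatodennamehe* — last vowel /e/ (a front vowel) → -beb → *jatodennamehebeb*.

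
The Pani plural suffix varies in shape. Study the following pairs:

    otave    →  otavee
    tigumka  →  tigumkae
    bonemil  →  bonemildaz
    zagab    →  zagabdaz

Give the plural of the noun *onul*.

onuldaz

The alternation tracks the final sound of the stem — -daz when the stem ends in a consonant (*bonemil*, *zagab*); -e when the stem ends in a vowel (*otave*, *tigumka*).
*onul*: final sound = /l/, a consonant → -daz → *onuldaz*.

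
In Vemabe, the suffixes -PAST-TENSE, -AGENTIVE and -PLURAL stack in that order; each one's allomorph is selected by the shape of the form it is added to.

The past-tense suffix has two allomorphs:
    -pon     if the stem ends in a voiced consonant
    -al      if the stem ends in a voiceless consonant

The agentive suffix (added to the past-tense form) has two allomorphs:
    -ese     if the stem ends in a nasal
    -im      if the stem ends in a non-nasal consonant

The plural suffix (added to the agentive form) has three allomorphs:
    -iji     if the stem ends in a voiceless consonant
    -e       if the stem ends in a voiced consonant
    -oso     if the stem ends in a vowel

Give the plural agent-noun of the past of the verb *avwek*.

*avwek* — final consonant /k/ (voiceless) → -al → *avwekal*.
The past-tense form *avwekal* — final consonant /l/ (non-nasal) → -im → *avwekalim*.
The agentive form *avwekalim* — final sound /m/ (a voiced consonant) → -e → *avwekalime*.

avwekalime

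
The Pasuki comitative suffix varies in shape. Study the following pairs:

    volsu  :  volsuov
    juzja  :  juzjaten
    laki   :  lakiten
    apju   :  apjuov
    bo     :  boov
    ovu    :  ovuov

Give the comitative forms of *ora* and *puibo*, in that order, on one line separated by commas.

The suffix is conditioned by the last vowel: -ov when the last vowel of the stem is a rounded vowel (*volsu*, *apju*, *bo*, *ovu*); -ten when the last vowel of the stem is an unrounded vowel (*juzja*, *laki*).
The last vowel of *ora* is /a/, which is an unrounded vowel, so the suffix is -ten, giving *oraten*.
*puibo* — last vowel /o/ (a rounded vowel) → -ov → *puiboov*.

oraten, puiboov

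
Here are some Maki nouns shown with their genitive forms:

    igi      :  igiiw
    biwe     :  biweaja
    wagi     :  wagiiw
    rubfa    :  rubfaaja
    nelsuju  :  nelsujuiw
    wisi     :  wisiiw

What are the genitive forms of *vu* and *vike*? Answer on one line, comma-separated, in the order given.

vuiw, vikeaja

Looking at the last vowel of each stem: -iw when the last vowel of the stem is a high vowel (*igi*, *wagi*, *nelsuju*, *wisi*); -aja when the last vowel of the stem is a non-high vowel (*biwe*, *rubfa*).
*vu*: last vowel = /u/, a high vowel → -iw → *vuiw*.
The last vowel of *vike* is /e/, which is a non-high vowel, so the suffix is -aja, giving *vikeaja*.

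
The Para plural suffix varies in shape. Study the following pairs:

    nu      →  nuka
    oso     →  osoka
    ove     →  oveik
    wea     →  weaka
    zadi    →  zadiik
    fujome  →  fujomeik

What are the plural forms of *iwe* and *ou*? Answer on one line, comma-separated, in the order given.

The alternation tracks the last vowel of the stem — -ik when the last vowel of the stem is a front vowel (*ove*, *zadi*, *fujome*); -ka when the last vowel of the stem is a back vowel (*nu*, *oso*, *wea*).
Since the last vowel of *iwe* is /e/ (a front vowel), it takes -ik, giving *iweik*.
*ou* — last vowel /u/ (a back vowel) → -ka → *ouka*.

iweik, ouka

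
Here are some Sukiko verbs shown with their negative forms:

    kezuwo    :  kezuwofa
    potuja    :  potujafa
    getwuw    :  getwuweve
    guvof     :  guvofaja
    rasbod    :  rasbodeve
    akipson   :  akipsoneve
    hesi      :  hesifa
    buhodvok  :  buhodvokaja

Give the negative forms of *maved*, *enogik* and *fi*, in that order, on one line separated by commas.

The pattern is voicing of the final sound: -aja when the stem ends in a voiceless consonant (*guvof*, *buhodvok*); -eve when the stem ends in a voiced consonant (*getwuw*, *rasbod*, *akipson*); -fa when the stem ends in a vowel (*kezuwo*, *potuja*, *hesi*).
*maved*: final sound = /d/, a voiced consonant → -eve → *mavedeve*.
Since the final sound of *enogik* is /k/ (a voiceless consonant), it takes -aja, giving *enogikaja*.
*fi* — final sound /i/ (a vowel) → -fa → *fifa*.

mavedeve, enogikaja, fifa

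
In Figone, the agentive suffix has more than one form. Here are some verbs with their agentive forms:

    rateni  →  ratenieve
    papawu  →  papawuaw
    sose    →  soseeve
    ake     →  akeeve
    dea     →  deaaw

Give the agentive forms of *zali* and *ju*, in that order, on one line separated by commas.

zalieve, juaw

The pattern is front/back vowel harmony: -eve when the last vowel of the stem is a front vowel (*rateni*, *sose*, *ake*); -aw when the last vowel of the stem is a back vowel (*papawu*, *dea*).
*zali* — last vowel /i/ (a front vowel) → -eve → *zalieve*.
*ju*: last vowel = /u/, a back vowel → -aw → *juaw*.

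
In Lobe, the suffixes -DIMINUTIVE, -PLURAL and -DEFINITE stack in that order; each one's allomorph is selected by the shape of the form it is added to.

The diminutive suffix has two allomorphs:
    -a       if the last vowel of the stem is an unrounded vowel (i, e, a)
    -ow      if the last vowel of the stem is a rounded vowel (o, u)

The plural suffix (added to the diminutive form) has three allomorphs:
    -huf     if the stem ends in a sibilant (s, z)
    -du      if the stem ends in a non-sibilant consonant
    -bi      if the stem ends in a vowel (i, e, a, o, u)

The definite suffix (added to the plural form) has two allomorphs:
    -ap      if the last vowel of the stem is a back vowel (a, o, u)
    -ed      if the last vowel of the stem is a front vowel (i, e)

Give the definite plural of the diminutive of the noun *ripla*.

*ripla* — last vowel /a/ (an unrounded vowel) → -a → *riplaa*.
Since the final sound of the diminutive form *riplaa* is /a/ (a vowel), it takes -bi, giving *riplaabi*.
The plural form *riplaabi* — last vowel /i/ (a front vowel) → -ed → *riplaabied*.

riplaabied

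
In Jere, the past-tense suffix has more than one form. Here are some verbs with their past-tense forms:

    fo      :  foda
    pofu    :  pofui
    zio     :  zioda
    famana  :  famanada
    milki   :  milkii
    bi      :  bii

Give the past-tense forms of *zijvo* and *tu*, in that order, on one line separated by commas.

The pattern is height harmony: -i when the last vowel of the stem is a high vowel (*pofu*, *milki*, *bi*); -da when the last vowel of the stem is a non-high vowel (*fo*, *zio*, *famana*).
*zijvo*: last vowel = /o/, a non-high vowel → -da → *zijvoda*.
*tu*: last vowel = /u/, a high vowel → -i → *tui*.

zijvoda, tui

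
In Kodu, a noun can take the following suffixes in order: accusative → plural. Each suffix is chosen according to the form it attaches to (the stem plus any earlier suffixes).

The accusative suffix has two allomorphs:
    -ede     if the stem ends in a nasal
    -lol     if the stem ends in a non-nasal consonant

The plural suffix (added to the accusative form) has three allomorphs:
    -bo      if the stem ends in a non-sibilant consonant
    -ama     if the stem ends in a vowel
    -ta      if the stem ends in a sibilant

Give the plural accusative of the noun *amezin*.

*amezin* — final consonant /n/ (a nasal) → -ede → *amezinede*.
The final sound of the accusative form *amezinede* is /e/, which is a vowel, so the plural suffix is -ama, giving *amezinedeama*.

amezinedeama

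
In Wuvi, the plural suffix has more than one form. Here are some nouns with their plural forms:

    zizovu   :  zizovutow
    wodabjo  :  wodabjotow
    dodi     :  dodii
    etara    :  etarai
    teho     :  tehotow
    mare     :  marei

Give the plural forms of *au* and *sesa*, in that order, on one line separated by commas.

Looking at the last vowel of each stem: -tow when the last vowel of the stem is a rounded vowel (*zizovu*, *wodabjo*, *teho*); -i when the last vowel of the stem is an unrounded vowel (*dodi*, *etara*, *mare*).
The last vowel of *au* is /u/, which is a rounded vowel, so the suffix is -tow, giving *autow*.
The last vowel of *sesa* is /a/, which is an unrounded vowel, so the suffix is -i, giving *sesai*.

autow, sesai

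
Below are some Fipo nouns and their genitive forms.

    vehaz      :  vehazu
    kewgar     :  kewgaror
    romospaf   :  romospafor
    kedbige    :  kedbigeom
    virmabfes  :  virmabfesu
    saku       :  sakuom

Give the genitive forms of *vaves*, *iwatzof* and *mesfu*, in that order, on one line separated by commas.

vavesu, iwatzofor, mesfuom

Looking at the final sound of each stem: -u when the stem ends in a sibilant (*vehaz*, *virmabfes*); -or when the stem ends in a non-sibilant consonant (*kewgar*, *romospaf*); -om when the stem ends in a vowel (*kedbige*, *saku*).
*vaves* — final sound /s/ (a sibilant) → -u → *vavesu*.
*iwatzof* — final sound /f/ (a non-sibilant consonant) → -or → *iwatzofor*.
*mesfu*: final sound = /u/, a vowel → -om → *mesfuom*.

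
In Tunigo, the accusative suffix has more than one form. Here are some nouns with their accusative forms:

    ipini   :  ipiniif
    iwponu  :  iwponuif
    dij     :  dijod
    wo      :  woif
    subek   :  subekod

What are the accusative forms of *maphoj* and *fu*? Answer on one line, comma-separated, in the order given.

maphojod, fuif

The alternation tracks the final sound of the stem — -od when the stem ends in a consonant (*dij*, *subek*); -if when the stem ends in a vowel (*ipini*, *iwponu*, *wo*).
The final sound of *maphoj* is /j/, which is a consonant, so the suffix is -od, giving *maphojod*.
*fu*: final sound = /u/, a vowel → -if → *fuif*.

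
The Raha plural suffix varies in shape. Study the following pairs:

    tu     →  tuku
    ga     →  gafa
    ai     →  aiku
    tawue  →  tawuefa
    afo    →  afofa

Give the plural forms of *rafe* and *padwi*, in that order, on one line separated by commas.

The pattern is height harmony: -ku when the last vowel of the stem is a high vowel (*tu*, *ai*); -fa when the last vowel of the stem is a non-high vowel (*ga*, *tawue*, *afo*).
*rafe*: last vowel = /e/, a non-high vowel → -fa → *rafefa*.
The last vowel of *padwi* is /i/, which is a high vowel, so the suffix is -ku, giving *padwiku*.

rafefa, padwiku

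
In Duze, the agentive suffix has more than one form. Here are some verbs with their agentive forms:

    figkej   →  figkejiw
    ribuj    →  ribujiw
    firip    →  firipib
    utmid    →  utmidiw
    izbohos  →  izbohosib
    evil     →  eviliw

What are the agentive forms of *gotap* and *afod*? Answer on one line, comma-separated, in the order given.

gotapib, afodiw

The pattern is voicing of the final consonant: -ib when the stem ends in a voiceless consonant (*firip*, *izbohos*); -iw when the stem ends in a voiced consonant (*figkej*, *ribuj*, *utmid*, *evil*).
Since the final consonant of *gotap* is /p/ (voiceless), it takes -ib, giving *gotapib*.
*afod* — final consonant /d/ (voiced) → -iw → *afodiw*.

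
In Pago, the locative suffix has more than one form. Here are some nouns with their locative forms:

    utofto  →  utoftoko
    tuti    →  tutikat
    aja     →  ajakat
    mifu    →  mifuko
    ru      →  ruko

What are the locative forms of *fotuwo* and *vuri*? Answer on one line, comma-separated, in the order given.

The suffix is conditioned by the last vowel: -ko when the last vowel of the stem is a rounded vowel (*utofto*, *mifu*, *ru*); -kat when the last vowel of the stem is an unrounded vowel (*tuti*, *aja*).
Since the last vowel of *fotuwo* is /o/ (a rounded vowel), it takes -ko, giving *fotuwoko*.
Since the last vowel of *vuri* is /i/ (an unrounded vowel), it takes -kat, giving *vurikat*.

fotuwoko, vurikat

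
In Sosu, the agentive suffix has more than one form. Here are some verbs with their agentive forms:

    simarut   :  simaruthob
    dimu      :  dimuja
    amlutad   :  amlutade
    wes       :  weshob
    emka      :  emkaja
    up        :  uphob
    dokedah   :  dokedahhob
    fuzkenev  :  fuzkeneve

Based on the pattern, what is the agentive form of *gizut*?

The pattern is voicing of the final sound: -hob when the stem ends in a voiceless consonant (*simarut*, *wes*, *up*, *dokedah*); -e when the stem ends in a voiced consonant (*amlutad*, *fuzkenev*); -ja when the stem ends in a vowel (*dimu*, *emka*).
Since the final sound of *gizut* is /t/ (a voiceless consonant), it takes -hob, giving *gizuthob*.

gizuthob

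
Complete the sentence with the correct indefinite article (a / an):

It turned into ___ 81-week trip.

The indefinite article is chosen by the initial *sound* of the following word, not its spelling.
The number *81* is spoken "eighty-…", beginning with /ˈeɪti/ — a vowel sound.
So the article is *an*: It turned into an 81-week trip.

an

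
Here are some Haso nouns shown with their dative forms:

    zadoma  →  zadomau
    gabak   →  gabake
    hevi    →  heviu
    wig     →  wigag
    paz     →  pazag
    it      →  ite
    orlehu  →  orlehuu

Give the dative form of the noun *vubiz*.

vubizag

The alternation tracks the final sound of the stem — -e when the stem ends in a voiceless consonant (*gabak*, *it*); -ag when the stem ends in a voiced consonant (*wig*, *paz*); -u when the stem ends in a vowel (*zadoma*, *hevi*, *orlehu*).
The final sound of *vubiz* is /z/, which is a voiced consonant, so the suffix is -ag, giving *vubizag*.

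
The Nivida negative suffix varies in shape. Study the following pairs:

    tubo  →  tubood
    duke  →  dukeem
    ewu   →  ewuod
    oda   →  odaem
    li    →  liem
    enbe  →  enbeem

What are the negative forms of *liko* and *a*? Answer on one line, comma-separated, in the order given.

The suffix is conditioned by the last vowel: -od when the last vowel of the stem is a rounded vowel (*tubo*, *ewu*); -em when the last vowel of the stem is an unrounded vowel (*duke*, *oda*, *li*, *enbe*).
Since the last vowel of *liko* is /o/ (a rounded vowel), it takes -od, giving *likood*.
*a* — last vowel /a/ (an unrounded vowel) → -em → *aem*.

likood, aem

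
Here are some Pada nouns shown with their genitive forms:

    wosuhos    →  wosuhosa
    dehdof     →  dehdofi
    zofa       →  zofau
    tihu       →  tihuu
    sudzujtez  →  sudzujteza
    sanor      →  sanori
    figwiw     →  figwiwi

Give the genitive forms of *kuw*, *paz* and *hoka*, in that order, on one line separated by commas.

kuwi, paza, hokau

The suffix is conditioned by the final sound: -a when the stem ends in a sibilant (*wosuhos*, *sudzujtez*); -i when the stem ends in a non-sibilant consonant (*dehdof*, *sanor*, *figwiw*); -u when the stem ends in a vowel (*zofa*, *tihu*).
*kuw*: final sound = /w/, a non-sibilant consonant → -i → *kuwi*.
The final sound of *paz* is /z/, which is a sibilant, so the suffix is -a, giving *paza*.
*hoka* — final sound /a/ (a vowel) → -u → *hokau*.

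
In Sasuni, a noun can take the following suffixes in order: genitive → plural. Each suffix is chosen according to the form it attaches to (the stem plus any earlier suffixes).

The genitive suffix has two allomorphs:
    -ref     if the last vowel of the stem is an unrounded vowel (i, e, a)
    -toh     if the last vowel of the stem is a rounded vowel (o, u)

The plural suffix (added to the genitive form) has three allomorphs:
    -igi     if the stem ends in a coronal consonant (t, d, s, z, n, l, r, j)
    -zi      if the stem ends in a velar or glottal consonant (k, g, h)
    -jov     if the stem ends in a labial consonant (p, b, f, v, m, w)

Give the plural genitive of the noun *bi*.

birefjov

Since the last vowel of *bi* is /i/ (an unrounded vowel), it takes -ref, giving *biref*.
The final consonant of the genitive form *biref* is /f/, which is labial, so the plural suffix is -jov, giving *birefjov*.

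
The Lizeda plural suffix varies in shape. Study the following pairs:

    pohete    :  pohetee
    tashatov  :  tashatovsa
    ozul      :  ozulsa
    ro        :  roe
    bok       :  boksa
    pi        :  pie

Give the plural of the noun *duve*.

duvee

Looking at the final sound of each stem: -sa when the stem ends in a consonant (*tashatov*, *ozul*, *bok*); -e when the stem ends in a vowel (*pohete*, *ro*, *pi*).
*duve* — final sound /e/ (a vowel) → -e → *duvee*.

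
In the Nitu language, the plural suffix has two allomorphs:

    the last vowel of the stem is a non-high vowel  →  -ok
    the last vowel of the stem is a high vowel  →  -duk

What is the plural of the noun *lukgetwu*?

*lukgetwu* — last vowel /u/ (a high vowel) → -duk → *lukgetwuduk*.

lukgetwuduk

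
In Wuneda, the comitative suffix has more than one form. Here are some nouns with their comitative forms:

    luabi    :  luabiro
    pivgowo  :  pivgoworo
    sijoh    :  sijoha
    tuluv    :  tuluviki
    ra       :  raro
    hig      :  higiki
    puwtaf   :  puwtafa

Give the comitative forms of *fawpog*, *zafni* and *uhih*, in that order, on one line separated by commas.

The pattern is voicing of the final sound: -a when the stem ends in a voiceless consonant (*sijoh*, *puwtaf*); -iki when the stem ends in a voiced consonant (*tuluv*, *hig*); -ro when the stem ends in a vowel (*luabi*, *pivgowo*, *ra*).
*fawpog* — final sound /g/ (a voiced consonant) → -iki → *fawpogiki*.
Since the final sound of *zafni* is /i/ (a vowel), it takes -ro, giving *zafniro*.
Since the final sound of *uhih* is /h/ (a voiceless consonant), it takes -a, giving *uhiha*.

fawpogiki, zafniro, uhiha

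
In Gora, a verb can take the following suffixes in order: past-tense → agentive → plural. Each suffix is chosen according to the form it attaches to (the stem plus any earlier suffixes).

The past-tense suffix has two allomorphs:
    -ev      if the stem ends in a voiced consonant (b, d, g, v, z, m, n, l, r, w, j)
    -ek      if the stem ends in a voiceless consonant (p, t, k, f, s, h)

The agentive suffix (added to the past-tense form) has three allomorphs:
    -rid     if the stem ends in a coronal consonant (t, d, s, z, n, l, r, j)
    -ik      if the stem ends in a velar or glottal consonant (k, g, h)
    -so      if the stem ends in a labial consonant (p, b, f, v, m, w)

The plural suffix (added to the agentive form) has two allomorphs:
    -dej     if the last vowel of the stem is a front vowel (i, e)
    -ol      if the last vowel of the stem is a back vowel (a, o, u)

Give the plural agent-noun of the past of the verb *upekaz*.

The final consonant of *upekaz* is /z/, which is voiced, so the past-tense suffix is -ev, giving *upekazev*.
The past-tense form *upekazev* — final consonant /v/ (labial) → -so → *upekazevso*.
The agentive form *upekazevso*: last vowel = /o/, a back vowel → -ol → *upekazevsool*.

upekazevsool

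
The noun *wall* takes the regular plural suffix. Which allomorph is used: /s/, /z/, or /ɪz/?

The stem *wall* ends in a voiced non-sibilant sound.
The plural suffix surfaces as /ɪz/ after sibilants, /s/ after other voiceless consonants, and /z/ after other voiced sounds.
So the plural -s on *wall* is pronounced /z/.

/z/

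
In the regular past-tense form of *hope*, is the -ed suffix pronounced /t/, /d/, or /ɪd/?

/t/

The stem *hope* ends in a voiceless consonant other than /t/.
The -ed suffix is realized as /ɪd/ after /t, d/; as /t/ after other voiceless consonants; and as /d/ after other voiced sounds.
So -ed on *hope* is pronounced /t/.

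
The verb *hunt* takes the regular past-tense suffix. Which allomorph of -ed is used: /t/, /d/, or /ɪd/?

/ɪd/

The stem *hunt* ends in /t/ or /d/.
The -ed suffix is realized as /ɪd/ after /t, d/; as /t/ after other voiceless consonants; and as /d/ after other voiced sounds.
So -ed on *hunt* is pronounced /ɪd/.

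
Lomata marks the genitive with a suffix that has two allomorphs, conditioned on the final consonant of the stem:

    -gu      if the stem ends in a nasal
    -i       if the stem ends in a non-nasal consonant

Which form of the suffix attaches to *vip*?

-i

*vip* — final consonant /p/ (non-nasal) → -i.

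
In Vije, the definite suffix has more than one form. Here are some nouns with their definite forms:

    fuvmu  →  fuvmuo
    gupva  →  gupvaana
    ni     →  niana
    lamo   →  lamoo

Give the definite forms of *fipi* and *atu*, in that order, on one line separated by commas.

fipiana, atuo

The suffix is conditioned by the last vowel: -o when the last vowel of the stem is a rounded vowel (*fuvmu*, *lamo*); -ana when the last vowel of the stem is an unrounded vowel (*gupva*, *ni*).
Since the last vowel of *fipi* is /i/ (an unrounded vowel), it takes -ana, giving *fipiana*.
*atu*: last vowel = /u/, a rounded vowel → -o → *atuo*.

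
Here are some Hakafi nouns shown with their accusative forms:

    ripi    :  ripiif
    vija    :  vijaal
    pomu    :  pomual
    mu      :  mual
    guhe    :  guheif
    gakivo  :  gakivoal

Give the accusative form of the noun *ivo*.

Looking at the last vowel of each stem: -if when the last vowel of the stem is a front vowel (*ripi*, *guhe*); -al when the last vowel of the stem is a back vowel (*vija*, *pomu*, *mu*, *gakivo*).
The last vowel of *ivo* is /o/, which is a back vowel, so the suffix is -al, giving *ivoal*.

ivoal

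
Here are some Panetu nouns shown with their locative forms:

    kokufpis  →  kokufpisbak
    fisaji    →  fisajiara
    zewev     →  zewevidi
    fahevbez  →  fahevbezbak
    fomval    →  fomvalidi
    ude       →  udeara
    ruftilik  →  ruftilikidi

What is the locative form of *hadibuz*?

hadibuzbak

The pattern is sibilance of the final sound: -bak when the stem ends in a sibilant (*kokufpis*, *fahevbez*); -idi when the stem ends in a non-sibilant consonant (*zewev*, *fomval*, *ruftilik*); -ara when the stem ends in a vowel (*fisaji*, *ude*).
*hadibuz*: final sound = /z/, a sibilant → -bak → *hadibuzbak*.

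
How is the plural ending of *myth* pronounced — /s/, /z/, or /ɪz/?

The stem *myth* ends in a voiceless non-sibilant consonant.
The plural suffix surfaces as /ɪz/ after sibilants, /s/ after other voiceless consonants, and /z/ after other voiced sounds.
So the plural -s on *myth* is pronounced /s/.

/s/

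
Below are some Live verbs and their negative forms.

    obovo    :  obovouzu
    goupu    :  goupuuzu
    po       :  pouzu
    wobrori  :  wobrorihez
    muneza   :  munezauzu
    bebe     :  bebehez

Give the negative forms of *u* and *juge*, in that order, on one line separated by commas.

uuzu, jugehez

The suffix is conditioned by the last vowel: -hez when the last vowel of the stem is a front vowel (*wobrori*, *bebe*); -uzu when the last vowel of the stem is a back vowel (*obovo*, *goupu*, *po*, *muneza*).
*u*: last vowel = /u/, a back vowel → -uzu → *uuzu*.
Since the last vowel of *juge* is /e/ (a front vowel), it takes -hez, giving *jugehez*.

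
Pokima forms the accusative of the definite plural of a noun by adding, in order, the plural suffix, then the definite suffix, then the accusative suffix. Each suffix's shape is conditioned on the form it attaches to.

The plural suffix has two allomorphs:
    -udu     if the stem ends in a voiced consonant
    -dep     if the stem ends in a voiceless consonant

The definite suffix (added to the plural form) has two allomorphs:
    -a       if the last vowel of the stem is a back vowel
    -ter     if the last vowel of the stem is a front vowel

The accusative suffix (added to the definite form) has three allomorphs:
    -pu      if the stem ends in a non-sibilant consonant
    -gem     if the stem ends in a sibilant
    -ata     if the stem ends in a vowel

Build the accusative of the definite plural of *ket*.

The final consonant of *ket* is /t/, which is voiceless, so the plural suffix is -dep, giving *ketdep*.
The plural form *ketdep*: last vowel = /e/, a front vowel → -ter → *ketdepter*.
Since the final sound of the definite form *ketdepter* is /r/ (a non-sibilant consonant), it takes -pu, giving *ketdepterpu*.

ketdepterpu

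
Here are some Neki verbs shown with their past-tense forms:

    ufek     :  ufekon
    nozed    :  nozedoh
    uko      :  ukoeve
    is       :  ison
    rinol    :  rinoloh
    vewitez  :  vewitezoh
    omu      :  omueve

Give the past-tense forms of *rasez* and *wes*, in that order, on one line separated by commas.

Looking at the final sound of each stem: -on when the stem ends in a voiceless consonant (*ufek*, *is*); -oh when the stem ends in a voiced consonant (*nozed*, *rinol*, *vewitez*); -eve when the stem ends in a vowel (*uko*, *omu*).
The final sound of *rasez* is /z/, which is a voiced consonant, so the suffix is -oh, giving *rasezoh*.
*wes* — final sound /s/ (a voiceless consonant) → -on → *weson*.

rasezoh, weson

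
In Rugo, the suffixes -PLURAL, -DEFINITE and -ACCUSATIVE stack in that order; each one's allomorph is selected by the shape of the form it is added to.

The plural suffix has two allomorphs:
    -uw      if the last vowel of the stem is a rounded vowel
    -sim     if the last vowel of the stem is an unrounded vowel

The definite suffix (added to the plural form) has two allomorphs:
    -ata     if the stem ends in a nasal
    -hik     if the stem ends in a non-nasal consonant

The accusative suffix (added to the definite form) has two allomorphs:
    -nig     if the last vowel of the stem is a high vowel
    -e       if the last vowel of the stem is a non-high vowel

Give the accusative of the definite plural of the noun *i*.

isimatae

*i* — last vowel /i/ (an unrounded vowel) → -sim → *isim*.
The plural form *isim*: final consonant = /m/, a nasal → -ata → *isimata*.
The definite form *isimata*: last vowel = /a/, a non-high vowel → -e → *isimatae*.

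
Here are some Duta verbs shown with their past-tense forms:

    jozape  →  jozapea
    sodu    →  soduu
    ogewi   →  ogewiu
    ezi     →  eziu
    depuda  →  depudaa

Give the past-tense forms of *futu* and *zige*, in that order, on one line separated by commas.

futuu, zigea

The suffix is conditioned by the last vowel: -u when the last vowel of the stem is a high vowel (*sodu*, *ogewi*, *ezi*); -a when the last vowel of the stem is a non-high vowel (*jozape*, *depuda*).
Since the last vowel of *futu* is /u/ (a high vowel), it takes -u, giving *futuu*.
The last vowel of *zige* is /e/, which is a non-high vowel, so the suffix is -a, giving *zigea*.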